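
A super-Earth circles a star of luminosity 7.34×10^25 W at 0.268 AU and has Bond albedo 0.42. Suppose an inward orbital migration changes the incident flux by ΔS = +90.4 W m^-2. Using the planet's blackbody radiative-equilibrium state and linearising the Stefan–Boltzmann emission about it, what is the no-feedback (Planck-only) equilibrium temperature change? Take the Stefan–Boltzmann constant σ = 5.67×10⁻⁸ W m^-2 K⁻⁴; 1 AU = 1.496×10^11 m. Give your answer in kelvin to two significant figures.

Orbital distance: d = 0.268 AU = 4.009×10^10 m.
Flux at the orbit: S = L/(4πd²) = 7.34×10^25/(4π·(4.01×10^10)²) = 3634 W m^-2.
The baseline emission temperature is T_e = 310.5 K.
Only a fraction (1−α) is absorbed and it's spread over 4πR², so ΔF = (1−α)ΔS/4 = 13.11 W m^-2.
Linearising σT⁴ gives d(σT⁴)/dT = 4σT_e³ = 6.788 W m^-2 per K.
So ΔT₀ = 13.11/6.788 = 1.93 K.

1.9 K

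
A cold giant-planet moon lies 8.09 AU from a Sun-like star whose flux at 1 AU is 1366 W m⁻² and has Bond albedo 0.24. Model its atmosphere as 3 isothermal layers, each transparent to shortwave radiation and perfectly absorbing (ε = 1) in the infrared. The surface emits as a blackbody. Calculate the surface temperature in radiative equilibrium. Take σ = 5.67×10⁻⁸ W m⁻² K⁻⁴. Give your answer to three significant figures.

129 K

By the inverse-square law, S = 1366/8.09² = 20.87 W m⁻².
The effective emission temperature is T_e = [S(1−α)/(4σ)]^¼ = 91.45 K.
Layer-by-layer balance gives σT_s⁴ = (N+1)σT_e⁴, so T_s = 4^¼·91.45 = 129.3 K.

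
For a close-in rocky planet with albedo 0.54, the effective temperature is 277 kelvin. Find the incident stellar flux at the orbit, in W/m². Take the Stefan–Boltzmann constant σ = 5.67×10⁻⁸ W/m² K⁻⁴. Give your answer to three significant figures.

From S(1−α)/4 = σT⁴: S = 4σT⁴/(1−α).
The emitted flux is σT⁴ = 333.8 W/m².
So S = 4×333.8/(1−0.54) = 2903 W/m².

2900 W/m²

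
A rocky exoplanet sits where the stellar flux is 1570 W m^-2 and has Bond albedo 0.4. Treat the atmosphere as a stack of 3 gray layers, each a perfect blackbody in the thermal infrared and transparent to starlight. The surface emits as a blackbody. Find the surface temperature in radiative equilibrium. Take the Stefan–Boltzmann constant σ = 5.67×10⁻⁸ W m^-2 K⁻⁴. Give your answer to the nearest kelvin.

359 kelvin

The effective emission temperature is T_e = [S(1−α)/(4σ)]^¼ = 253.9 K.
For an N-layer opaque stack, T_s⁴ = (N+1)T_e⁴, hence T_s = (4)^(1/4)×253.9 K = 359.0 K.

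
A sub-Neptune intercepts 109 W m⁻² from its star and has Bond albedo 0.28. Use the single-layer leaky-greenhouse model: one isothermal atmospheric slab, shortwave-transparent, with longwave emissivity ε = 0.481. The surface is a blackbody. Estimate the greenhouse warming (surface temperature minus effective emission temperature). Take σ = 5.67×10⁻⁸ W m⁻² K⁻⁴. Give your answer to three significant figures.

The planet radiates to space at T_e = [S(1−α)/(4σ)]^(1/4) = 136.4 K.
The surface balance (absorbed SW + ε·downward IR = σT_s⁴) with T_a⁴ = T_s⁴/2 reduces to T_s = T_e·[2/(2−ε)]^¼ = 146.1 K.
T_s − T_e = 146.1 − 136.4 = 9.710 K.

9.71 kelvin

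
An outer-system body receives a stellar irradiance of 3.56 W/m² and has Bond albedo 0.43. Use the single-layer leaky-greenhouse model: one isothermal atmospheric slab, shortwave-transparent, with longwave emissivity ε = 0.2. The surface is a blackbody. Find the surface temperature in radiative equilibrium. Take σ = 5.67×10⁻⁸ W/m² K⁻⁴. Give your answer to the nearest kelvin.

56 K

At the top of the atmosphere, σT_e⁴ = S(1−α)/4 = 0.5073 W/m², giving T_e = 54.69 K.
The surface balance (absorbed SW + ε·downward IR = σT_s⁴) with T_a⁴ = T_s⁴/2 reduces to T_s = T_e·[2/(2−ε)]^¼ = 56.15 K.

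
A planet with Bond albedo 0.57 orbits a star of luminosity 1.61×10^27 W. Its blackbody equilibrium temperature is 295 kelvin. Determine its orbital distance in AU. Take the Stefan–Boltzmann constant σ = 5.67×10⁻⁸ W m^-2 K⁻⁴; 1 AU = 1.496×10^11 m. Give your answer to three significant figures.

Energy balance gives S = 4σT⁴/(1−α) = 3995 W m^-2.
S = L/(4πd²) → d = √(L/4πS) = √(1.61×10^27/(4π·3995)) = 1.791×10^11 m = 1.197 AU.

1.20 AU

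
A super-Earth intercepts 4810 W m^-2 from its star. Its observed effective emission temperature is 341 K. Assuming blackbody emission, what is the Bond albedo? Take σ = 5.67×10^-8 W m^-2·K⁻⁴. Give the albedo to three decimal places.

Rearranging the radiative balance, α = 1 − 4σT⁴/S.
σT⁴ = 766.7 W m^-2, so 4σT⁴ = 3067 W m^-2.
Hence α = 1 − 3067/4810 = 0.3624.

0.362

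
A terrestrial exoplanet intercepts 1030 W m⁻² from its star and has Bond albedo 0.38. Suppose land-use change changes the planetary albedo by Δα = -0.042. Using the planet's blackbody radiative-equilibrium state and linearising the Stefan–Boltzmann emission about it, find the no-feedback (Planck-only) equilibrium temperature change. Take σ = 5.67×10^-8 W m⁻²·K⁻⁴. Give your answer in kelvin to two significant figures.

Unperturbed T_e = [1030·(1−0.38)/(4σ)]^¼ = 230.4 K.
The change in absorbed flux is Δ[S(1−α)/4] = −SΔα/4 = 10.82 W m⁻².
The Planck feedback parameter is 4σT_e³ = 2.772 W m⁻²/K.
So ΔT₀ = 10.82/2.772 = 3.90 K.

3.9 K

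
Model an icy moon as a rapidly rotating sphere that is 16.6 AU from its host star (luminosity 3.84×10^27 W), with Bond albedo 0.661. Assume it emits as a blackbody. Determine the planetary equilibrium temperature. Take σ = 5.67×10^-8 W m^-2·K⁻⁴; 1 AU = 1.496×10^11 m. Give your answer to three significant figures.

92.8 K

d = 16.6 × 1.496×10^11 m = 2.483×10^12 m.
Spreading L over a sphere of radius d: S = 3.84×10^27/(4π·2.48×10^12²) = 49.55 W m^-2.
Absorbed flux (global mean): S(1−α)/4 = 49.55·0.339/4 = 4.199 W m^-2.
In equilibrium σT⁴ equals this, so T = 92.77 K.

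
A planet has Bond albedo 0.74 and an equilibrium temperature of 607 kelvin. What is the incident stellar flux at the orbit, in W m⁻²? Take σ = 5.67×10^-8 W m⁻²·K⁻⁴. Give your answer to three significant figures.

Invert the energy balance for S: S = 4σT⁴/(1−α).
σT⁴ = 5.67×10⁻⁸·(607)⁴ = 7697 W m⁻².
So S = 4×7697/(1−0.74) = 1.184×10^5 W m⁻².

1.18×10^5 W m⁻²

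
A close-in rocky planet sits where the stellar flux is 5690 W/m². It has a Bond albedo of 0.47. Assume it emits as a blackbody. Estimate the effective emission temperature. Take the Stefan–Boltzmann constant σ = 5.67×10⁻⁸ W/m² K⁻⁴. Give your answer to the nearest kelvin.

The planet absorbs (1−α)S over its disc πR² and re-emits over 4πR², so the mean absorbed flux is (1−0.47)·5690/4 = 753.9 W/m².
In equilibrium σT⁴ equals this, so T = 339.6 K.

340 kelvin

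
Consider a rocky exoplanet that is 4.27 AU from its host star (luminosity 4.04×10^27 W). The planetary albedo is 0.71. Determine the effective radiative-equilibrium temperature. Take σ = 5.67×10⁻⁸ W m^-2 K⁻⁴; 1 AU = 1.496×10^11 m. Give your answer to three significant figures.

d = 4.27 × 1.496×10^11 m = 6.388×10^11 m.
Spreading L over a sphere of radius d: S = 4.04×10^27/(4π·6.39×10^11²) = 787.9 W m^-2.
Absorbed flux (global mean): S(1−α)/4 = 787.9·0.29/4 = 57.12 W m^-2.
Balancing against σT⁴: T = (57.12/5.67×10⁻⁸)^(1/4) = 178.2 K.

178 K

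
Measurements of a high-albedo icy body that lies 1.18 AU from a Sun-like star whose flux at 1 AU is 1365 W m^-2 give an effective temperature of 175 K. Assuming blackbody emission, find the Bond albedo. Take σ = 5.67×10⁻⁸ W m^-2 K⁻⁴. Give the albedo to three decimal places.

By the inverse-square law, S = 1365/1.18² = 980.3 W m^-2.
From σT⁴ = S(1−α)/4 we invert for α: 1−α = 4σT⁴/S.
σT⁴ = 53.18 W m^-2, so 4σT⁴ = 212.7 W m^-2.
Hence α = 1 − 212.7/980.3 = 0.7830.

0.783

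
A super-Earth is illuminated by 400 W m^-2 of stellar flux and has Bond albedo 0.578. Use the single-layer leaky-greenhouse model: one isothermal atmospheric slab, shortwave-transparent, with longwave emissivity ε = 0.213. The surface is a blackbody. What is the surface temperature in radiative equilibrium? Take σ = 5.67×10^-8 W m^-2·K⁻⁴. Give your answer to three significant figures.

170 kelvin

At the top of the atmosphere, σT_e⁴ = S(1−α)/4 = 42.20 W m^-2, giving T_e = 165.2 K.
For a single slab of emissivity ε, T_s⁴ = 2T_e⁴/(2−ε); thus T_s = 165.2·(1.119)^(1/4) = 169.9 K.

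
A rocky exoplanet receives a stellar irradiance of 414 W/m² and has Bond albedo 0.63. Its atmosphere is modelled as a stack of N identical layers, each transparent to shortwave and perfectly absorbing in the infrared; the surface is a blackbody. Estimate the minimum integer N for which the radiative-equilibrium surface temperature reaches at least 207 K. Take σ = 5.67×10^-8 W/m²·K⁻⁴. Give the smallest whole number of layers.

Top-of-atmosphere balance: σT_e⁴ = S(1−α)/4 = 38.30 W/m² → T_e = 161.2 K.
Need (N+1)T_e⁴ ≥ T_s⁴, i.e. N+1 ≥ (207/161.2)⁴ = 2.718.
So N ≥ 1.718; the smallest integer is N = 2.

2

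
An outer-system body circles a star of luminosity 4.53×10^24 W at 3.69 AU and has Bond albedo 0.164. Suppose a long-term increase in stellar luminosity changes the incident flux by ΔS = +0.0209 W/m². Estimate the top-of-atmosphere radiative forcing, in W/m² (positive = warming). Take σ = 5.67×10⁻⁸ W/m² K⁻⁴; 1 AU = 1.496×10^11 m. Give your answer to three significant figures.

0.00437 W/m²

d = 3.69 × 1.496×10^11 m = 5.520×10^11 m.
Flux at the orbit: S = L/(4πd²) = 4.53×10^24/(4π·(5.52×10^11)²) = 1.183 W/m².
Only a fraction (1−α) is absorbed and it's spread over 4πR², so ΔF = (1−α)ΔS/4 = 0.004368 W/m².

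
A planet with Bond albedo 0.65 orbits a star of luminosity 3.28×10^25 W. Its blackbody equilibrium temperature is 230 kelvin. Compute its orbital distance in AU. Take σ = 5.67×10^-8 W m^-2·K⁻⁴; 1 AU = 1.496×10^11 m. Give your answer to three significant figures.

0.254 AU

Energy balance gives S = 4σT⁴/(1−α) = 1813 W m^-2.
S = L/(4πd²) → d = √(L/4πS) = √(3.28×10^25/(4π·1813)) = 3.794×10^10 m = 0.2536 AU.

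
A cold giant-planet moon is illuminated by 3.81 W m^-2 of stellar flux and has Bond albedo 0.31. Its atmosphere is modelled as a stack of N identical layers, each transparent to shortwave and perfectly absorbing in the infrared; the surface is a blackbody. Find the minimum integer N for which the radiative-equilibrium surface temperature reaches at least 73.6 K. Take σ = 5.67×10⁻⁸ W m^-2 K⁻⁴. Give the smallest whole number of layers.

2

OLR = S(1−α)/4 = 0.6572 W m^-2; the top layer radiates at T_e = 58.35 K.
T_s = (N+1)^(1/4)·T_e ≥ 73.6 K requires N+1 ≥ (T_s/T_e)⁴ = (73.6/58.35)⁴ = 2.532.
The minimum whole number is N = 2.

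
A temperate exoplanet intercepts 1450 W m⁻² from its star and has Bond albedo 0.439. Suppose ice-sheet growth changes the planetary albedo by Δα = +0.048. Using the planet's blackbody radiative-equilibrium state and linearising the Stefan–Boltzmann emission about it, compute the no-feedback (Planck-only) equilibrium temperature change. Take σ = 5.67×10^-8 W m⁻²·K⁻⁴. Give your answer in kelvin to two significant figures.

-5.2 K

The baseline emission temperature is T_e = 244.7 K.
TOA radiative forcing: ΔF = −S·Δα/4 = −1450·(+0.048)/4 = -17.40 W m⁻².
Linearising σT⁴ gives d(σT⁴)/dT = 4σT_e³ = 3.324 W m⁻² per K.
ΔT₀ = ΔF/λ_P = -17.40/3.324 = -5.23 K.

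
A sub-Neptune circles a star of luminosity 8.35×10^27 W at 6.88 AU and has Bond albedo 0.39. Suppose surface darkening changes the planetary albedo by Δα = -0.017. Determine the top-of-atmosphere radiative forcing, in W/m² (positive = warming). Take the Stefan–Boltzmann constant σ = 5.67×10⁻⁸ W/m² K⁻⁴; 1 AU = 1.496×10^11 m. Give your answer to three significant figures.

d = 6.88 × 1.496×10^11 m = 1.029×10^12 m.
Flux at the orbit: S = L/(4πd²) = 8.35×10^27/(4π·(1.03×10^12)²) = 627.2 W/m².
ΔF = −(S/4)Δα = −(627.2/4)×(-0.017) = 2.666 W/m².

2.67 W/m²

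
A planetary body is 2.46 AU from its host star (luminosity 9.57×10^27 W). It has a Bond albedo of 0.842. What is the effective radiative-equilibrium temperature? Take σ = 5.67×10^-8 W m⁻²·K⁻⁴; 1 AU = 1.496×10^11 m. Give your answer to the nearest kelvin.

Orbital distance: d = 2.46 AU = 3.680×10^11 m.
Spreading L over a sphere of radius d: S = 9.57×10^27/(4π·3.68×10^11²) = 5623 W m⁻².
Absorbed flux (global mean): S(1−α)/4 = 5623·0.158/4 = 222.1 W m⁻².
Balancing against σT⁴: T = (222.1/5.67×10⁻⁸)^(1/4) = 250.2 K.

250 K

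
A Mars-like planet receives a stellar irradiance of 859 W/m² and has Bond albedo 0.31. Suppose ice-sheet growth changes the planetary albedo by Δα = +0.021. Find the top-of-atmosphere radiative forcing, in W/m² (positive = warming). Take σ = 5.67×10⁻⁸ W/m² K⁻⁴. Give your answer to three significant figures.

ΔF = −(S/4)Δα = −(859.0/4)×(+0.021) = -4.510 W/m².

-4.51 W/m²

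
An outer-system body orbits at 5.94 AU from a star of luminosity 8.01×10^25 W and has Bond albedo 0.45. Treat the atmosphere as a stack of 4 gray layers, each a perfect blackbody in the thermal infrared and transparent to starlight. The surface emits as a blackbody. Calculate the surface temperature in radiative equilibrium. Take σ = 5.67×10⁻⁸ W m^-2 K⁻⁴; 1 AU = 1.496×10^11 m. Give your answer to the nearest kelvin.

Orbital distance: d = 5.94 AU = 8.886×10^11 m.
Flux at the orbit: S = L/(4πd²) = 8.01×10^25/(4π·(8.89×10^11)²) = 8.072 W m^-2.
Top-of-atmosphere balance: σT_e⁴ = S(1−α)/4 = 1.110 W m^-2 → T_e = 66.52 K.
With N = 4 opaque layers, T_s = (N+1)^(1/4)·T_e = 5^(1/4)·66.52 = 99.46 K.

99 K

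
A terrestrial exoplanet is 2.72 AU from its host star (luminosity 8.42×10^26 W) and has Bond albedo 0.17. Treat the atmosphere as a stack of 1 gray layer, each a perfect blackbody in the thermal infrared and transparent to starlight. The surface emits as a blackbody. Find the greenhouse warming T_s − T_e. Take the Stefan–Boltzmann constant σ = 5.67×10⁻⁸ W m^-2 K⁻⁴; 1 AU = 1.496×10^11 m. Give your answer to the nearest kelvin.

37 K

Orbital distance: d = 2.72 AU = 4.069×10^11 m.
S = L/(4πd²) = 404.7 W m^-2.
The effective emission temperature is T_e = [S(1−α)/(4σ)]^¼ = 196.2 K.
T_s = (N+1)^(1/4)·T_e = 233.3 K.
Warming: T_s − T_e = 37.12 K.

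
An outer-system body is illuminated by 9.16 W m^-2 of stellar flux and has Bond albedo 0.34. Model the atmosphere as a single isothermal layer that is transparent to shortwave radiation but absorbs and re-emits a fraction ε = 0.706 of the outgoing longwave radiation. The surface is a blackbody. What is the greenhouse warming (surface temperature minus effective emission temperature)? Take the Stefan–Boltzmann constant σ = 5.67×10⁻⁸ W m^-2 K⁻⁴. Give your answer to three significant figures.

8.26 K

The planet radiates to space at T_e = [S(1−α)/(4σ)]^(1/4) = 71.85 K.
The surface balance (absorbed SW + ε·downward IR = σT_s⁴) with T_a⁴ = T_s⁴/2 reduces to T_s = T_e·[2/(2−ε)]^¼ = 80.12 K.
The atmosphere warms the surface by 8.263 K.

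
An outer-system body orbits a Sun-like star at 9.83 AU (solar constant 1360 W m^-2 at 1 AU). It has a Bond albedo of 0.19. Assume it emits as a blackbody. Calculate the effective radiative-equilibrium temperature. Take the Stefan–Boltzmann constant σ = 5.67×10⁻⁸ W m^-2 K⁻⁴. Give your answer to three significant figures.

By the inverse-square law, S = 1360/9.83² = 14.07 W m^-2.
Absorbed flux (global mean): S(1−α)/4 = 14.07·0.81/4 = 2.850 W m^-2.
In equilibrium σT⁴ equals this, so T = 84.20 K.

84.2 K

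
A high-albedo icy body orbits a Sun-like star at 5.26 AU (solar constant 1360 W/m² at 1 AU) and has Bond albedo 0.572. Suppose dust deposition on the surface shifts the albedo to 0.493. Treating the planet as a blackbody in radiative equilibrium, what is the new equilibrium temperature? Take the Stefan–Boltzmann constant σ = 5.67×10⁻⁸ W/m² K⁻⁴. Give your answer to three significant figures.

By the inverse-square law, S = 1360/5.26² = 49.15 W/m².
New equilibrium: T₂ = [(1−0.493)·49.15/(4σ)]^(1/4) = 102.4 K.

102 K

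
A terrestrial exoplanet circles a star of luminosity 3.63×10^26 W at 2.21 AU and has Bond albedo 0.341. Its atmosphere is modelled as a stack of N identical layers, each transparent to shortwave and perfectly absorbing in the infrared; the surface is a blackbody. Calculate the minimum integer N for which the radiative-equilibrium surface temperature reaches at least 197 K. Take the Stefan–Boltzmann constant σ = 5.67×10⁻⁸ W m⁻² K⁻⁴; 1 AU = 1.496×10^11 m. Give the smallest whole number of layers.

1

d = 2.21 × 1.496×10^11 m = 3.306×10^11 m.
S = L/(4πd²) = 264.3 W m⁻².
Top-of-atmosphere balance: σT_e⁴ = S(1−α)/4 = 43.54 W m⁻² → T_e = 166.5 K.
Since T_s⁴ = (N+1)T_e⁴, we need N ≥ (T_s/T_e)⁴ − 1 = 0.961.
The minimum whole number is N = 1.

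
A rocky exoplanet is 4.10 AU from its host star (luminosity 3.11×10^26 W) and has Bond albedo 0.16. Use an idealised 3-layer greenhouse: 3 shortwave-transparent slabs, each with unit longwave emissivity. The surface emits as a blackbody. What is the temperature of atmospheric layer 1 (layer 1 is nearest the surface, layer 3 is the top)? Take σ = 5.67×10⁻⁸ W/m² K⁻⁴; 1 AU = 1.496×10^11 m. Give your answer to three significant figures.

d = 4.10 × 1.496×10^11 m = 6.134×10^11 m.
Flux at the orbit: S = L/(4πd²) = 3.11×10^26/(4π·(6.13×10^11)²) = 65.78 W/m².
The effective emission temperature is T_e = [S(1−α)/(4σ)]^¼ = 124.9 K.
The net upward flux σT_e⁴ is constant between every pair of levels, so T_k⁴ = (N+1−k)T_e⁴.
T_1 = (3)^(1/4)·124.9 = 164.4 K.

164 K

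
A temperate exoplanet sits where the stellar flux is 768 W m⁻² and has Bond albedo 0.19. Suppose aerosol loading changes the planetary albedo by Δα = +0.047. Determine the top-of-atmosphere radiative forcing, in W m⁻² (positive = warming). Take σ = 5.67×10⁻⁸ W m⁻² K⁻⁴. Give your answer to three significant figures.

-9.02 W m⁻²

ΔF = −(S/4)Δα = −(768.0/4)×(+0.047) = -9.024 W m⁻².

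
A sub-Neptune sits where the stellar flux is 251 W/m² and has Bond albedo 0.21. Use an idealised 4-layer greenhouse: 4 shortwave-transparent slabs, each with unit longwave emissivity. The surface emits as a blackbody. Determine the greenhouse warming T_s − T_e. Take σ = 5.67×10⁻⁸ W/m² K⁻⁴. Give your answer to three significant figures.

The effective emission temperature is T_e = [S(1−α)/(4σ)]^¼ = 172.0 K.
T_s = (N+1)^(1/4)·T_e = 257.1 K.
Warming: T_s − T_e = 85.18 K.

85.2 K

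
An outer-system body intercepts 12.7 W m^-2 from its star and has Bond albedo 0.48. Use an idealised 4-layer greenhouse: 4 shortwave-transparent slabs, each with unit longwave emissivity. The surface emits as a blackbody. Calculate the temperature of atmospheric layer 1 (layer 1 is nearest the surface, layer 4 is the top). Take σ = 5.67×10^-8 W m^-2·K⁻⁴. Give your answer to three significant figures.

The effective emission temperature is T_e = [S(1−α)/(4σ)]^¼ = 73.46 K.
Each opaque layer satisfies 2T_j⁴ = T_{j−1}⁴ + T_{j+1}⁴, giving T_k⁴ = (N+1−k)T_e⁴.
T_1 = (4)^(1/4)·73.46 = 103.9 K.

104 kelvin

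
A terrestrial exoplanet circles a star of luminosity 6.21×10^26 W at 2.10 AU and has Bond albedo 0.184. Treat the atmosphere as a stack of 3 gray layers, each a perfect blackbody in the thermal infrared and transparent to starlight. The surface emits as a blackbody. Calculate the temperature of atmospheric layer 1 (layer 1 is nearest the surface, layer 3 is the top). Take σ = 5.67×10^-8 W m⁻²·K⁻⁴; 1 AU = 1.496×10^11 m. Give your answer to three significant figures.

Orbital distance: d = 2.10 AU = 3.142×10^11 m.
Spreading L over a sphere of radius d: S = 6.21×10^26/(4π·3.14×10^11²) = 500.7 W m⁻².
OLR = S(1−α)/4 = 102.1 W m⁻²; the top layer radiates at T_e = 206.0 K.
Each opaque layer satisfies 2T_j⁴ = T_{j−1}⁴ + T_{j+1}⁴, giving T_k⁴ = (N+1−k)T_e⁴.
T_1 = (3)^(1/4)·206.0 = 271.1 K.

271 K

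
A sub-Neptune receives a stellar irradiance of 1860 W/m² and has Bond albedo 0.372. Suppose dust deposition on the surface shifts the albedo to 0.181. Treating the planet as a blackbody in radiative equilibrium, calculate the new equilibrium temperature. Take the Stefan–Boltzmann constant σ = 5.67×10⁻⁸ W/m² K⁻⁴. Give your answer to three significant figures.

286 K

New equilibrium: T₂ = [(1−0.181)·1860/(4σ)]^(1/4) = 286.3 K.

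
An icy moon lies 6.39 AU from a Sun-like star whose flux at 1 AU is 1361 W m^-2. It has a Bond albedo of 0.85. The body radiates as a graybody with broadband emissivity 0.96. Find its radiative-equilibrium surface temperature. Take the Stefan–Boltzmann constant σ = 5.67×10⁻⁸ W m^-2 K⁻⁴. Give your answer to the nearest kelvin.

69 kelvin

Irradiance scales as 1/d², so S = 1361 W m^-2 × (1/6.39)² = 33.33 W m^-2.
Averaging over the sphere, the absorbed flux is S(1−α)/4 = 1.250 W m^-2.
Radiative balance εσT⁴ = 1.250 gives T = [1.250/(0.96·σ)]^(1/4) = 69.22 K.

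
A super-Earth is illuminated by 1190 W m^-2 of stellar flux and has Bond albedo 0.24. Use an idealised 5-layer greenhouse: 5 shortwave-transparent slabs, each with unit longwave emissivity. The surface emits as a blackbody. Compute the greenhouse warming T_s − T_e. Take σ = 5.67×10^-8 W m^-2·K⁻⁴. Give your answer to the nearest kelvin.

The effective emission temperature is T_e = [S(1−α)/(4σ)]^¼ = 251.3 K.
Surface: T_s = (6)^¼·T_e = 393.3 K.
So the greenhouse effect raises the surface by 393.3 − 251.3 = 142.0 K.

142 K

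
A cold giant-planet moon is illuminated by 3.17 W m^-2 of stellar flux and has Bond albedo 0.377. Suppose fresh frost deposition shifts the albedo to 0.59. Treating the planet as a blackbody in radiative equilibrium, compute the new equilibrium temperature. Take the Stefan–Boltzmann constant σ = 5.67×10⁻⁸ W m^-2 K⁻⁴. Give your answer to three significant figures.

With the new albedo, S(1−α₂)/4 = 0.3249 W m^-2, so T₂ = 48.93 K.

48.9 kelvin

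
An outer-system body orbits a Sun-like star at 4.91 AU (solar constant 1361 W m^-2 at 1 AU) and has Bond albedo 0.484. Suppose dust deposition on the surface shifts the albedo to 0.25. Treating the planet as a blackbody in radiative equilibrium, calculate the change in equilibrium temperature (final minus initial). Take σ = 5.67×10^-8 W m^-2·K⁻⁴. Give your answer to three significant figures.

10.4 kelvin

Irradiance scales as 1/d², so S = 1361 W m^-2 × (1/4.91)² = 56.45 W m^-2.
With α = 0.484, T₁ = 106.5 K.
With α = 0.25, T₂ = 116.9 K.
Change: 116.9 − 106.5 = 10.43 K.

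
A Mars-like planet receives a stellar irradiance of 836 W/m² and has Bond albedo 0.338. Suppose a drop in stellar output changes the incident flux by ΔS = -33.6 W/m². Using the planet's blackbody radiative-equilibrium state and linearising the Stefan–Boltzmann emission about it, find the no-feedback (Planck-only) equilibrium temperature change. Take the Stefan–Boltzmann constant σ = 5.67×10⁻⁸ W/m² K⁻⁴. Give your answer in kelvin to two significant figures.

Reference equilibrium: T_e = [S(1−α)/(4σ)]^(1/4) = 222.3 K.
ΔF = Δ[S(1−α)]/4 = (1−0.338)·-33.6/4 = -5.561 W/m².
Planck response: λ_P = 4σT_e³ = 4·5.67×10⁻⁸·(222.3)³ = 2.490 W/m²/K.
Hence the no-feedback warming is ΔF/(4σT_e³) = -2.23 K.

-2.2 kelvin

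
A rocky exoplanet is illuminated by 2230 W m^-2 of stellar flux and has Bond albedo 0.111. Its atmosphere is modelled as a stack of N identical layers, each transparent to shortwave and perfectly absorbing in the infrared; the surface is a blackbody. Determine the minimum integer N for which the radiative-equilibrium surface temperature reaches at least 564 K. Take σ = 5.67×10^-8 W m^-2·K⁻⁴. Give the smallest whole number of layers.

11

The effective emission temperature is T_e = [S(1−α)/(4σ)]^¼ = 305.8 K.
Need (N+1)T_e⁴ ≥ T_s⁴, i.e. N+1 ≥ (564/305.8)⁴ = 11.576.
The minimum whole number is N = 11.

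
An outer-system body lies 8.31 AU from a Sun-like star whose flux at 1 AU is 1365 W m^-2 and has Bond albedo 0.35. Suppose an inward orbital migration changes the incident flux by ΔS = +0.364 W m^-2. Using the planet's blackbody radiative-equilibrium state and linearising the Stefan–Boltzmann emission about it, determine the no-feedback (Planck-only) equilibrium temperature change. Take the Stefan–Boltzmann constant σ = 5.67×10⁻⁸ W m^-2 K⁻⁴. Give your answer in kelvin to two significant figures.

By the inverse-square law, S = 1365/8.31² = 19.77 W m^-2.
Unperturbed T_e = [19.77·(1−0.35)/(4σ)]^¼ = 86.76 K.
ΔF = Δ[S(1−α)]/4 = (1−0.35)·+0.364/4 = 0.05915 W m^-2.
Linearising σT⁴ gives d(σT⁴)/dT = 4σT_e³ = 0.1481 W m^-2 per K.
Hence the no-feedback warming is ΔF/(4σT_e³) = 0.399 K.

0.40 kelvin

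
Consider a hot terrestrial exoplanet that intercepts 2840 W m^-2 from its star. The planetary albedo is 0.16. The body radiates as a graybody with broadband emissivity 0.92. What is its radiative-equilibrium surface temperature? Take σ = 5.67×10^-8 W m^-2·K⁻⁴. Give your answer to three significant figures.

327 K

The planet absorbs (1−α)S over its disc πR² and re-emits over 4πR², so the mean absorbed flux is (1−0.16)·2840/4 = 596.4 W m^-2.
Radiative balance εσT⁴ = 596.4 gives T = [596.4/(0.92·σ)]^(1/4) = 327.0 K.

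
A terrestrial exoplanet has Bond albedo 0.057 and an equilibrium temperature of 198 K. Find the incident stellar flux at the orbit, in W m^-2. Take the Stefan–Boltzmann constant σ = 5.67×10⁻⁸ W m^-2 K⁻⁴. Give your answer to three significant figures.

Invert the energy balance for S: S = 4σT⁴/(1−α).
σT⁴ = 5.67×10⁻⁸·(198)⁴ = 87.15 W m^-2.
So S = 4×87.15/(1−0.057) = 369.7 W m^-2.

370 W m^-2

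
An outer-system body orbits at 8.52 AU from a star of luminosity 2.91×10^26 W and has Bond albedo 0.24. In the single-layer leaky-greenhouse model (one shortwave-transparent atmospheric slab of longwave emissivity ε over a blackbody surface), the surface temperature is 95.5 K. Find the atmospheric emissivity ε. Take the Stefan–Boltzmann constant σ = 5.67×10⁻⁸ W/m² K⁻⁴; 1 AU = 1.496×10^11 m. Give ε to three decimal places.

d = 8.52 × 1.496×10^11 m = 1.275×10^12 m.
Flux at the orbit: S = L/(4πd²) = 2.91×10^26/(4π·(1.27×10^12)²) = 14.25 W/m².
Effective temperature: T_e = [S(1−α)/(4σ)]^(1/4) = 83.13 K.
T_s⁴ = T_e⁴·2/(2−ε) → ε = 2 − 2(T_e/T_s)⁴ = 2 − 2·(83.13/95.5)⁴ = 0.8515.

0.852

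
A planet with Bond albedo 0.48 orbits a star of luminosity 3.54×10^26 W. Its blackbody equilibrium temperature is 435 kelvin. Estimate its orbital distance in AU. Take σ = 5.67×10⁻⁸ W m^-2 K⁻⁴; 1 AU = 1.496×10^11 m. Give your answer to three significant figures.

0.284 AU

Energy balance gives S = 4σT⁴/(1−α) = 15620 W m^-2.
From L = 4πd²S, d = √(3.54×10^26/(4π·15620)) = 4.247×10^10 m = 0.2839 AU.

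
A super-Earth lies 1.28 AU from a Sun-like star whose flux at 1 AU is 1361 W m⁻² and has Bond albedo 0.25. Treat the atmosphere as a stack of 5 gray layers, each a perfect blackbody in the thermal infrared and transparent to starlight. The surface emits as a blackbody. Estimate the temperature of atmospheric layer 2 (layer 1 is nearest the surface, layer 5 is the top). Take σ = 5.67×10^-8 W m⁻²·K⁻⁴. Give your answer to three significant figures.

By the inverse-square law, S = 1361/1.28² = 830.7 W m⁻².
OLR = S(1−α)/4 = 155.8 W m⁻²; the top layer radiates at T_e = 228.9 K.
In the N-layer model, layer k (counted from the surface) has T_k = (N+1−k)^(1/4)·T_e.
T_2 = (4)^(1/4)·228.9 = 323.8 K.

324 kelvin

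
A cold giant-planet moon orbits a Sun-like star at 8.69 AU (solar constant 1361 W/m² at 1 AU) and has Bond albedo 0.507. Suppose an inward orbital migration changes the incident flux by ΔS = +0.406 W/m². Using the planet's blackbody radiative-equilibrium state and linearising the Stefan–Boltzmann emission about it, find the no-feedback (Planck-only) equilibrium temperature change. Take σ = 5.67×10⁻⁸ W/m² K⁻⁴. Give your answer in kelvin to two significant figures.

0.45 K

Irradiance scales as 1/d², so S = 1361 W/m² × (1/8.69)² = 18.02 W/m².
Unperturbed T_e = [18.02·(1−0.507)/(4σ)]^¼ = 79.11 K.
Only a fraction (1−α) is absorbed and it's spread over 4πR², so ΔF = (1−α)ΔS/4 = 0.05004 W/m².
Planck response: λ_P = 4σT_e³ = 4·5.67×10⁻⁸·(79.11)³ = 0.1123 W/m²/K.
So ΔT₀ = 0.05004/0.1123 = 0.446 K.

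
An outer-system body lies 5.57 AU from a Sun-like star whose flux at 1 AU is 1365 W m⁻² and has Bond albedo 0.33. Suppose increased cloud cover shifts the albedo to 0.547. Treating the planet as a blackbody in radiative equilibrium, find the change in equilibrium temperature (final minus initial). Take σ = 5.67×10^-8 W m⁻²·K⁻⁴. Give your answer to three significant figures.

By the inverse-square law, S = 1365/5.57² = 44.00 W m⁻².
With α = 0.33, T₁ = 106.8 K.
Final:   T₂ = [S(1−0.547)/(4σ)]^(1/4) = 96.82 K.
ΔT = T₂ − T₁ = -9.953 K.

-9.95 K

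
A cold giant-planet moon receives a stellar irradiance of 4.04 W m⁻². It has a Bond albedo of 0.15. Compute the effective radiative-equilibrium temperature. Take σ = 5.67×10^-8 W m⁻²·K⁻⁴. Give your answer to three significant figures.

62.4 K

Averaging over the sphere, the absorbed flux is S(1−α)/4 = 0.8585 W m⁻².
Set σT⁴ = 0.8585 → T = (0.8585/σ)^(1/4) = 62.38 K.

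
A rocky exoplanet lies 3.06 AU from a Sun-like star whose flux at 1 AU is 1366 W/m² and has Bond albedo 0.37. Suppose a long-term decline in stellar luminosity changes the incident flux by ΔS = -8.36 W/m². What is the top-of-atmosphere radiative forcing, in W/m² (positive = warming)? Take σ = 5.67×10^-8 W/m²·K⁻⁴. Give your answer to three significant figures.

Flux at the orbit: S = 1366/(3.06)² = 145.9 W/m².
ΔF = Δ[S(1−α)]/4 = (1−0.37)·-8.36/4 = -1.317 W/m².

-1.32 W/m²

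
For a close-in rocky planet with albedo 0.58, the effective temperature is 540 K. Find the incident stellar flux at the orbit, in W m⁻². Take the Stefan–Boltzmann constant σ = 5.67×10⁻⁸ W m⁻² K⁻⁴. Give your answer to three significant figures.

45900 W m⁻²

From S(1−α)/4 = σT⁴: S = 4σT⁴/(1−α).
σT⁴ = 5.67×10⁻⁸·(540)⁴ = 4821 W m⁻².
S = 4·4821/0.42 = 45920 W m⁻².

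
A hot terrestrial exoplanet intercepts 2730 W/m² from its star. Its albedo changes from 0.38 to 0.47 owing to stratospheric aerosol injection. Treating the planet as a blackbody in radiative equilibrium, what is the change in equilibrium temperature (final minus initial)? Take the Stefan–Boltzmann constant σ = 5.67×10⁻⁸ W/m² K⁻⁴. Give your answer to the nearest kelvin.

Initial: T₁ = [S(1−0.38)/(4σ)]^(1/4) = 293.9 K.
After:  T₂ = [2730·0.53/(4σ)]^(1/4) = 282.6 K.
Change: 282.6 − 293.9 = -11.30 K.

-11 kelvin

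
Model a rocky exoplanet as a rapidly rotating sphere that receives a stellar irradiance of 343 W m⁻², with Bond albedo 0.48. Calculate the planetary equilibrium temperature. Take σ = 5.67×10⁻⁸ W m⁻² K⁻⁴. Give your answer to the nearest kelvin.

167 K

Absorbed flux (global mean): S(1−α)/4 = 343.0·0.52/4 = 44.59 W m⁻².
In equilibrium σT⁴ equals this, so T = 167.5 K.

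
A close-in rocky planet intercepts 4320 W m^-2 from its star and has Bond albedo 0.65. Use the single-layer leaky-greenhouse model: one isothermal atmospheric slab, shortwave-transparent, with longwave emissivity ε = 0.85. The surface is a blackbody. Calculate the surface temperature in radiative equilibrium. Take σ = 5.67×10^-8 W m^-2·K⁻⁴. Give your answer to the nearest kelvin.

328 K

At the top of the atmosphere, σT_e⁴ = S(1−α)/4 = 378.0 W m^-2, giving T_e = 285.7 K.
Surface balance with a leaky layer gives σT_s⁴ = σT_e⁴·2/(2−ε), so T_s = T_e·[2/(2−0.85)]^(1/4) = 328.1 K.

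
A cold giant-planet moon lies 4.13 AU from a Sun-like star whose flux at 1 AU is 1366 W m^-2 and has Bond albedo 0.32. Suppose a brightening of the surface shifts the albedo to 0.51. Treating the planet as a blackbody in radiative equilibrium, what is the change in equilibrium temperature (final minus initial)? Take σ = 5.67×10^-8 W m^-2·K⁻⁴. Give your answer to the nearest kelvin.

-10 K

By the inverse-square law, S = 1366/4.13² = 80.08 W m^-2.
With α = 0.32, T₁ = 124.5 K.
Final:   T₂ = [S(1−0.51)/(4σ)]^(1/4) = 114.7 K.
Change: 114.7 − 124.5 = -9.791 K.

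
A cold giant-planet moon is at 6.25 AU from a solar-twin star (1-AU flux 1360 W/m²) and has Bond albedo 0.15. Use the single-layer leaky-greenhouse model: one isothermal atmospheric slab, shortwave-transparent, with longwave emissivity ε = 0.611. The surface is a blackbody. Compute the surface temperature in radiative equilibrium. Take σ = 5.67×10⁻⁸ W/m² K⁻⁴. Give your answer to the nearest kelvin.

By the inverse-square law, S = 1360/6.25² = 34.82 W/m².
The planet radiates to space at T_e = [S(1−α)/(4σ)]^(1/4) = 106.9 K.
Surface balance with a leaky layer gives σT_s⁴ = σT_e⁴·2/(2−ε), so T_s = T_e·[2/(2−0.611)]^(1/4) = 117.1 K.

117 kelvin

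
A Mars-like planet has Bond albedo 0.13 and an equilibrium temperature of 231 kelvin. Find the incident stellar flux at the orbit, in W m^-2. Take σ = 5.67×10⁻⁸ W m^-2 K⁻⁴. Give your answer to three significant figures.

742 W m^-2

Invert the energy balance for S: S = 4σT⁴/(1−α).
σT⁴ = 5.67×10⁻⁸·(231)⁴ = 161.4 W m^-2.
S = 4·161.4/0.87 = 742.3 W m^-2.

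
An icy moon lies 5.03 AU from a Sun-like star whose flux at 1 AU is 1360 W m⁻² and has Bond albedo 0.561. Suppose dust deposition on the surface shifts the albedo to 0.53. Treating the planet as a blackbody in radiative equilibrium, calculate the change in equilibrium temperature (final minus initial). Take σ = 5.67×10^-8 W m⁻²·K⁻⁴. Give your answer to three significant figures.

1.74 kelvin

Irradiance scales as 1/d², so S = 1360 W m⁻² × (1/5.03)² = 53.75 W m⁻².
Before: T₁ = [53.75·0.439/(4σ)]^(1/4) = 101.0 K.
Final:   T₂ = [S(1−0.53)/(4σ)]^(1/4) = 102.7 K.
ΔT = T₂ − T₁ = 1.738 K.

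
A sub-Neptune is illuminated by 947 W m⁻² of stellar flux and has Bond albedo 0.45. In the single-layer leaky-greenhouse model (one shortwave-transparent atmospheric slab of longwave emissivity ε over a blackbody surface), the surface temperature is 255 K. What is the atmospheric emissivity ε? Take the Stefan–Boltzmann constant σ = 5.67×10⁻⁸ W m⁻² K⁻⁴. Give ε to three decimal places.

0.914

Effective temperature: T_e = [S(1−α)/(4σ)]^(1/4) = 218.9 K.
Inverting T_s⁴ = 2T_e⁴/(2−ε): (T_e/T_s)⁴ = 0.5431, so ε = 2(1 − 0.5431) = 0.9137.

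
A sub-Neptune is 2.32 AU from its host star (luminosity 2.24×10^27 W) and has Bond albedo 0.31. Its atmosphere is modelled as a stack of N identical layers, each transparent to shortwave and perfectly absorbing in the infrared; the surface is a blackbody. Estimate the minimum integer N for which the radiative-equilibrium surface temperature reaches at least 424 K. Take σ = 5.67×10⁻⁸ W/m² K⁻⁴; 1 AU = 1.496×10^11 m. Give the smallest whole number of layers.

7

d = 2.32 × 1.496×10^11 m = 3.471×10^11 m.
Flux at the orbit: S = L/(4πd²) = 2.24×10^27/(4π·(3.47×10^11)²) = 1480 W/m².
Top-of-atmosphere balance: σT_e⁴ = S(1−α)/4 = 255.3 W/m² → T_e = 259.0 K.
Need (N+1)T_e⁴ ≥ T_s⁴, i.e. N+1 ≥ (424/259.0)⁴ = 7.179.
The minimum whole number is N = 7.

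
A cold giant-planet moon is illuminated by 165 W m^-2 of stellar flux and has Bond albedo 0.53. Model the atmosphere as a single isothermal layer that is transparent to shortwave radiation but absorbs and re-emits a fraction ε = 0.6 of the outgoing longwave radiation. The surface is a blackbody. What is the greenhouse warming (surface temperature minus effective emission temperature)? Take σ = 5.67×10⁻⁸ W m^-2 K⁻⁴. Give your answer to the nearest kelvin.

13 K

The planet radiates to space at T_e = [S(1−α)/(4σ)]^(1/4) = 136.0 K.
Surface balance with a leaky layer gives σT_s⁴ = σT_e⁴·2/(2−ε), so T_s = T_e·[2/(2−0.6)]^(1/4) = 148.7 K.
Greenhouse warming: T_s − T_e = 12.68 K.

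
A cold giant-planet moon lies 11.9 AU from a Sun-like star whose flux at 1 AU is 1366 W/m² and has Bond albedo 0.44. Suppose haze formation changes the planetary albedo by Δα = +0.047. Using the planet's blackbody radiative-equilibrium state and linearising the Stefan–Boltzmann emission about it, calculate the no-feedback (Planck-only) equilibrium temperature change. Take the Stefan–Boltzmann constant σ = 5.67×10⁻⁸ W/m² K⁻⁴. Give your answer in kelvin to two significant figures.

-1.5 K

By the inverse-square law, S = 1366/11.9² = 9.646 W/m².
Reference equilibrium: T_e = [S(1−α)/(4σ)]^(1/4) = 69.86 K.
The change in absorbed flux is Δ[S(1−α)/4] = −SΔα/4 = -0.1133 W/m².
Planck response: λ_P = 4σT_e³ = 4·5.67×10⁻⁸·(69.86)³ = 0.07732 W/m²/K.
Hence the no-feedback warming is ΔF/(4σT_e³) = -1.47 K.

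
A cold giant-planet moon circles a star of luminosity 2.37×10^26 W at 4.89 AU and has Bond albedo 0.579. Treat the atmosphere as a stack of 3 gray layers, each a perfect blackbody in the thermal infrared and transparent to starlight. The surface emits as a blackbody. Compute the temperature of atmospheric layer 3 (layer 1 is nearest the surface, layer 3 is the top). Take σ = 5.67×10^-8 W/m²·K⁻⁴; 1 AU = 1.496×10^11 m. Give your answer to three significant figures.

89.9 K

d = 4.89 × 1.496×10^11 m = 7.315×10^11 m.
S = L/(4πd²) = 35.24 W/m².
Top-of-atmosphere balance: σT_e⁴ = S(1−α)/4 = 3.709 W/m² → T_e = 89.93 K.
In the N-layer model, layer k (counted from the surface) has T_k = (N+1−k)^(1/4)·T_e.
With k = 3: T_3 = (3+1−3)^¼·89.93 K = 89.93 K.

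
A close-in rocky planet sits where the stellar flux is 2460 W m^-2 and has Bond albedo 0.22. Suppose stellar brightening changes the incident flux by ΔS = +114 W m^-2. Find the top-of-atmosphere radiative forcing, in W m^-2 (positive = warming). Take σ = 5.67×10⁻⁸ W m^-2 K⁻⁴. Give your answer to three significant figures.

TOA radiative forcing: ΔF = (1−α)ΔS/4 = 0.78·(+114)/4 = 22.23 W m^-2.

22.2 W m^-2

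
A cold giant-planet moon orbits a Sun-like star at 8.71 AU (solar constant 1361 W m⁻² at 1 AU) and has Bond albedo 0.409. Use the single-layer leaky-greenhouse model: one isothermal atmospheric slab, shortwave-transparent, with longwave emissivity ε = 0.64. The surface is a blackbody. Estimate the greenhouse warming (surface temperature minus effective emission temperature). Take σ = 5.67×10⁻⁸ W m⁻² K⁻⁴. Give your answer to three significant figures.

8.37 kelvin

By the inverse-square law, S = 1361/8.71² = 17.94 W m⁻².
Effective emission temperature (TOA balance): σT_e⁴ = S(1−α)/4 = 2.651 W m⁻² → T_e = 82.69 K.
For a single slab of emissivity ε, T_s⁴ = 2T_e⁴/(2−ε); thus T_s = 82.69·(1.471)^(1/4) = 91.06 K.
T_s − T_e = 91.06 − 82.69 = 8.369 K.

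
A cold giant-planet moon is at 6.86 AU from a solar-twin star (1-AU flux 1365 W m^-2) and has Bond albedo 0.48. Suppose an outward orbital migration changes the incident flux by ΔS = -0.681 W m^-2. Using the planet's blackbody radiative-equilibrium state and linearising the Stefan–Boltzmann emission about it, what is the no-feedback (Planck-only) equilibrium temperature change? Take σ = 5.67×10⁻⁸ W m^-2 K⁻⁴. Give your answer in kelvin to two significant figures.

-0.53 K

Flux at the orbit: S = 1365/(6.86)² = 29.01 W m^-2.
The baseline emission temperature is T_e = 90.30 K.
TOA radiative forcing: ΔF = (1−α)ΔS/4 = 0.52·(-0.681)/4 = -0.08853 W m^-2.
Linearising σT⁴ gives d(σT⁴)/dT = 4σT_e³ = 0.1670 W m^-2 per K.
ΔT₀ = ΔF/λ_P = -0.08853/0.1670 = -0.530 K.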